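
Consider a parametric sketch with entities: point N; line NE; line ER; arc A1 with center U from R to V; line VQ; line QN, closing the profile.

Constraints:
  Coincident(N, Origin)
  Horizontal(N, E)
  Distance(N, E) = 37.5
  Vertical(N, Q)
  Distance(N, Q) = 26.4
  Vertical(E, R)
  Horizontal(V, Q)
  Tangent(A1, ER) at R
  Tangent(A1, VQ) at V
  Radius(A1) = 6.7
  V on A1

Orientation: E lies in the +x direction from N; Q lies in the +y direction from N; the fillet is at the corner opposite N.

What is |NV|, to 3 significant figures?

40.6

N is at the origin; NE is horizontal with |NE| = 37.5 and E on the +x side, so E = (37.5, 0.00). NQ is vertical with |NQ| = 26.4 and Q on the +y side, so Q = (0.00, 26.4). The virtual corner opposite N is at (37.5, 26.4). Tangency of A1 to ER means the radius UR is perpendicular to ER and A1 meets VQ tangentially, so UV is at right angles to VQ, with radius 6.7, so the center U sits 6.7 in from both sides at U = (30.8, 19.7). That places the tangent points at R = (37.5, 19.7) on ER and V = (30.8, 26.4) on VQ. Then |NV| = |V − N| = 40.6.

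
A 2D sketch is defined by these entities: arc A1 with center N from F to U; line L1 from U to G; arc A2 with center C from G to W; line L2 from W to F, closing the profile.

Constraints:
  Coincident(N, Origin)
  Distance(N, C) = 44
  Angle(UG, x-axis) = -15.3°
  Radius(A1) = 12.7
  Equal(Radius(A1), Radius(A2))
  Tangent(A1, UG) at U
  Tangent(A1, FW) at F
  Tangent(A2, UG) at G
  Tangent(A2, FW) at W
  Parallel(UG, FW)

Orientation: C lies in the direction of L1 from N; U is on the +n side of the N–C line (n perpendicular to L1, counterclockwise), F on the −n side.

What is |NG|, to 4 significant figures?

45.80

Tangency of A1 to both parallel lines with radius 12.7 puts U and F at N ± 12.7·n: U = (3.351, 12.25), F = (-3.351, -12.25). Equal radii place G and W the same way about C: G = C + 12.7·n = (45.79, 0.6395), W = C − 12.7·n = (39.09, -23.86). Then |NG| = |G − N| = 45.80.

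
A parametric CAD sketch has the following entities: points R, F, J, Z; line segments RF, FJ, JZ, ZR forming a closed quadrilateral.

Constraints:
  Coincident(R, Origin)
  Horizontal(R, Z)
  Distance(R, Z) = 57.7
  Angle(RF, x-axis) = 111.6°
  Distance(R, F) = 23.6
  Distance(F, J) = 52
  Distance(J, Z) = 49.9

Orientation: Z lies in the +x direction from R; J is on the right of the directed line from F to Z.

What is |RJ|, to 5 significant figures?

28.543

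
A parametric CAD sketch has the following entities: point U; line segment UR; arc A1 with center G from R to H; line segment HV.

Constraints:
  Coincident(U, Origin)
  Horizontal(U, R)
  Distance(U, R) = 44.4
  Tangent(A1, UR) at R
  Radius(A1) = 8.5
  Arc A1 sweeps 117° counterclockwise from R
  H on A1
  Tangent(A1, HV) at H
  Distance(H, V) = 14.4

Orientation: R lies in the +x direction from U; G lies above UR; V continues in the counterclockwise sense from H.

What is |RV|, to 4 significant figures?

25.21

On A1, R sits at bearing -90° from G; a 117° counterclockwise sweep puts H at bearing 27°, so H = G + 8.5·(cos 27°, sin 27°) = (51.97, 12.36). Since A1 is tangent to HV there, GH ⟂ HV, so HV runs along (−sin 27°, cos 27°); with |HV| = 14.4, V = (45.44, 25.19). Then |RV| = |V − R| = 25.21.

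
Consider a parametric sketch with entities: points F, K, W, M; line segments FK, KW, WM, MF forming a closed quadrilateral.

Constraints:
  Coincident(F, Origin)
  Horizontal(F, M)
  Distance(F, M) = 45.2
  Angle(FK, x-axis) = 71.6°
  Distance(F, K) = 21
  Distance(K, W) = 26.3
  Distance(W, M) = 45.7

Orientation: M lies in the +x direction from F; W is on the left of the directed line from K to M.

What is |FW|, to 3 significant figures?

46.5

F is at the origin; F and M share the same y with |FM| = 45.2 and M in +x, so M = (45.2, 0). FK runs at 71.6° with |FK| = 21.0, so K = (6.63, 19.9). W is determined by |KW| = 26.3 and |WM| = 45.7 together: it lies at the intersection of circle(K, 26.3) and circle(M, 45.7). With |KM| = 43.4, the foot of the radical line on KM is 5.62 from K and the perpendicular offset is √(26.3² − 5.62²) = 25.7. Taking the left-of-KM solution: W = (23.4, 40.2).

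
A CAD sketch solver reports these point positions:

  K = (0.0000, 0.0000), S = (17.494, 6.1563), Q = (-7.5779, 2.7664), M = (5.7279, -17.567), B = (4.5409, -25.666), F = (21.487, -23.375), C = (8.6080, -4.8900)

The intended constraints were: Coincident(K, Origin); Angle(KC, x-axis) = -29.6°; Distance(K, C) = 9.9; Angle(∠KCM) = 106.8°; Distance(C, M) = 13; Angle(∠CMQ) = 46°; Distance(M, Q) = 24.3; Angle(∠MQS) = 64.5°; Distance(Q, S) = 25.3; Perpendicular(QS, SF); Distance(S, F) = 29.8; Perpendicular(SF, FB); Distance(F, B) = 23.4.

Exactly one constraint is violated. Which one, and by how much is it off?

Distance(F, B) = 23.4 — off by 6.30.

K = (0.00, 0.00) ✓; KC at -29.60° ✓; |KC| = 9.900 ✓; ∠KCM = 106.8° ✓; |CM| = 13.00 ✓; ∠CMQ = 46.00° ✓; |MQ| = 24.30 ✓; ∠MQS = 64.50° ✓; |QS| = 25.30 ✓; ∠(QS, SF) = 90.00° ✓; |SF| = 29.80 ✓; ∠(SF, FB) = 90.00° ✓; |FB| = 17.10 ✗.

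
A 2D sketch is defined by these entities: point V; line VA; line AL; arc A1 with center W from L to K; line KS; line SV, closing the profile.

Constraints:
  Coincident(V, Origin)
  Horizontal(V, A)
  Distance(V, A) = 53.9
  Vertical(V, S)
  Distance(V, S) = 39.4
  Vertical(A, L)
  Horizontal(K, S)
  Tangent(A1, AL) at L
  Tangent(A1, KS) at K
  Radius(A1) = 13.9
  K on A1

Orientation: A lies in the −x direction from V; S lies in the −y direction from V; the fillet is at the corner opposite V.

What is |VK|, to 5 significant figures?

56.146

V is at the origin; V and A share the same y with |VA| = 53.9 and A on the −x side, so A = (-53.900, 0.0000). V and S share the same x with |VS| = 39.4 and S on the −y side, so S = (0.0000, -39.400). The virtual corner opposite V is at (-53.900, -39.400). Tangency of A1 to AL means the radius WL is perpendicular to AL and since A1 is tangent to KS there, WK ⟂ KS, with radius 13.9, so the center W sits 13.9 in from both sides at W = (-40.000, -25.500). That places the tangent points at L = (-53.900, -25.500) on AL and K = (-40.000, -39.400) on KS. Then |VK| = |K − V| = 56.146.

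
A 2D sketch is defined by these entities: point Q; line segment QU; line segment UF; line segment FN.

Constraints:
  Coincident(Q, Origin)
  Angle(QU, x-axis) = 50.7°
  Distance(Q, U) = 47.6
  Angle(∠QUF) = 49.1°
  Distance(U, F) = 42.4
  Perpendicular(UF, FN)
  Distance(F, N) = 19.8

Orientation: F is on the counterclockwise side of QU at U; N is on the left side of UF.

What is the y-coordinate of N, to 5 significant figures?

15.859

Q is at the origin; QU runs at 50.7° with length 47.6, so U = 47.6·(cos 50.7°, sin 50.7°) = (30.149, 36.835). ∠QUF = 49.1°, so UF runs at 50.7° + (180° − 49.1°) = 181.60° from the x-axis; with |UF| = 42.4, F = U + 42.4·(cos 181.60°, sin 181.60°) = (-12.235, 35.651). UF is perpendicular to FN; with |FN| = 19.8 on the left of UF, N = F + 19.8·(0.027922, -0.99961) = (-11.682, 15.859). So N.y = 15.859.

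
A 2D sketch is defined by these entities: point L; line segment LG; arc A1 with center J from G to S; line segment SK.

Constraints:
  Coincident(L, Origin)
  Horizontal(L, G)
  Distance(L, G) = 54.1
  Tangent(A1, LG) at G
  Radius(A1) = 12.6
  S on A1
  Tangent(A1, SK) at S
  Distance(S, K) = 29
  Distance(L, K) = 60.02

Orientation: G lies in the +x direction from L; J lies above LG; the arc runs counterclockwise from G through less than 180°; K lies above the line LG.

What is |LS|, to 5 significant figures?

66.628

L is at the origin; L and G share the same y with |LG| = 54.1 and G on the +x side, so G = (54.100, 0.0000). Since A1 is tangent to LG there, JG ⟂ LG, so J = G + (0, 12.6) = (54.100, 12.600). Since JS ⟂ SK (tangency), |JK| = √(12.6² + 29.0²) = 31.619 regardless of where S sits on A1. So K lies on both circle(L, 60.02) and circle(J, 31.619); the above-LG intersection is K = (42.762, 42.116). S is the foot of the tangent from K: S = (63.087, 21.431).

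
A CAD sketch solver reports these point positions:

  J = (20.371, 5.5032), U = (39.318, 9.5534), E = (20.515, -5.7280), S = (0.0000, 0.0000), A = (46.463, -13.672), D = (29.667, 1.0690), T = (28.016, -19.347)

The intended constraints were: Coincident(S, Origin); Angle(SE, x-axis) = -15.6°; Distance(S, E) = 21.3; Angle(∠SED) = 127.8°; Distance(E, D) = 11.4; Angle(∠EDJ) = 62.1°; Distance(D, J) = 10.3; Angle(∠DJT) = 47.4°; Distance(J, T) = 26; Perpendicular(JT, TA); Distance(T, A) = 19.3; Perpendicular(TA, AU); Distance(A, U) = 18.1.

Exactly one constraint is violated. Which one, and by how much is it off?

Distance(A, U) = 18.1 — off by 6.20.

S = (0.00, 0.00) ✓; SE at -15.60° ✓; |SE| = 21.30 ✓; ∠SED = 127.8° ✓; |ED| = 11.40 ✓; ∠EDJ = 62.10° ✓; |DJ| = 10.30 ✓; ∠DJT = 47.40° ✓; |JT| = 26.00 ✓; ∠(JT, TA) = 90.00° ✓; |TA| = 19.30 ✓; ∠(TA, AU) = 90.00° ✓; |AU| = 24.30 ✗.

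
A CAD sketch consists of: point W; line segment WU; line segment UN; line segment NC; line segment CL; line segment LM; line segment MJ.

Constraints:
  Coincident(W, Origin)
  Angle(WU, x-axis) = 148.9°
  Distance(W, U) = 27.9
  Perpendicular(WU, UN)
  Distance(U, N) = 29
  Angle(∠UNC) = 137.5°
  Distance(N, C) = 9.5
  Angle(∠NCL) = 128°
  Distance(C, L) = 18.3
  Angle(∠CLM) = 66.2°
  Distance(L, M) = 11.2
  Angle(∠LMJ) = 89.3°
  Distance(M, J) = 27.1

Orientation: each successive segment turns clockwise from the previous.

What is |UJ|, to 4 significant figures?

38.09

W is at the origin; WU runs at 148.9° with length 27.9, so U = (-23.89, 14.41). WU is perpendicular to UN, so UN runs at 58.90°; with |UN| = 29.0, N = (-8.910, 39.24). ∠UNC = 137.5° gives NC at 16.40° from the x-axis; with |NC| = 9.5, C = (0.2031, 41.93). ∠NCL = 128.0° gives CL at -35.60° from the x-axis; with |CL| = 18.3, L = (15.08, 31.27). ∠CLM = 66.2° gives LM at -149.4° from the x-axis; with |LM| = 11.2, M = (5.443, 25.57). ∠LMJ = 89.3° gives MJ at 119.9° from the x-axis; with |MJ| = 27.1, J = (-8.066, 49.06). Then |UJ| = |J − U| = 38.09.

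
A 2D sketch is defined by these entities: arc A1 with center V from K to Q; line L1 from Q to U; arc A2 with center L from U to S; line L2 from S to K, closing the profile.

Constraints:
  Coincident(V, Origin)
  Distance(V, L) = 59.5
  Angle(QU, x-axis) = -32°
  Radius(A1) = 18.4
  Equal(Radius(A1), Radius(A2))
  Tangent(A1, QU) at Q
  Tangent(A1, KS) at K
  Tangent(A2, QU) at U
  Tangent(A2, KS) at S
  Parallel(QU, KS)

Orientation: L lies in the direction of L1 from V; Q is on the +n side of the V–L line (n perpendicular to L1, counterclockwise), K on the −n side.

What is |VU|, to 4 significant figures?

62.28

Tangency of A1 to both parallel lines with radius 18.4 puts Q and K at V ± 18.4·n: Q = (9.751, 15.60), K = (-9.751, -15.60). Equal radii place U and S the same way about L: U = L + 18.4·n = (60.21, -15.93), S = L − 18.4·n = (40.71, -47.13). Then |VU| = |U − V| = 62.28.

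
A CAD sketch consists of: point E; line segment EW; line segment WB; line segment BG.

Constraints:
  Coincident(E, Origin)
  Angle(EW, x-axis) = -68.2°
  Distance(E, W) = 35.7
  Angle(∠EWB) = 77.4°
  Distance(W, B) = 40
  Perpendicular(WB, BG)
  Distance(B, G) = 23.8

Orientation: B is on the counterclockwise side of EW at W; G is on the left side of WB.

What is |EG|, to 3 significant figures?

34.1

∠EWB = 77.4°, so WB runs at -68.2° + (180° − 77.4°) = 34.4° from the x-axis; with |WB| = 40.0, B = W + 40.0·(cos 34.4°, sin 34.4°) = (46.3, -10.5). WB ⟂ BG; with |BG| = 23.8 on the left of WB, G = B + 23.8·(-0.565, 0.825) = (32.8, 9.09). Then |EG| = |G − E| = 34.1.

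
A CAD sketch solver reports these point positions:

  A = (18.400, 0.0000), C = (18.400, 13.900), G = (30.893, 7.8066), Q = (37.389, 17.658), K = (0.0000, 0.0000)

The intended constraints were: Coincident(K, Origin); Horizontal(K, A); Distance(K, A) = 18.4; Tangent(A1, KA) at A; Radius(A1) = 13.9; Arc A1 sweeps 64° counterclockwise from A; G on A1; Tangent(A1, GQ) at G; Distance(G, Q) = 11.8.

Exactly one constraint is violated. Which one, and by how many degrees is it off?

Tangent(A1, GQ) at G — off by 7.40°.

K = (0.00, 0.00) ✓; K.y = 0.00, A.y = 0.00 ✓; |KA| = 18.40 ✓; ∠(CA, AK) = 90.00° ✓; |CA| = 13.90 ✓; bearing(C→G) − bearing(C→A) = 64.00° ✓; |CG| = 13.90 ✓; ∠(CG, GQ) = 97.40° ✗; |GQ| = 11.80 ✓.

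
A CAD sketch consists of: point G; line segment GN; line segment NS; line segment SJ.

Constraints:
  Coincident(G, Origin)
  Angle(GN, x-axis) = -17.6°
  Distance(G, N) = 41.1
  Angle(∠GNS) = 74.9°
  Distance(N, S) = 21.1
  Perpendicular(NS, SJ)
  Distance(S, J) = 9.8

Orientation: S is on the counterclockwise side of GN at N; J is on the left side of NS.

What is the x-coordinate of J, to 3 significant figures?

30.3

G is at the origin; GN runs at -17.6° with length 41.1, so N = 41.1·(cos -17.6°, sin -17.6°) = (39.2, -12.4). ∠GNS = 74.9°, so NS runs at -17.6° + (180° − 74.9°) = 87.5° from the x-axis; with |NS| = 21.1, S = N + 21.1·(cos 87.5°, sin 87.5°) = (40.1, 8.65). NS ⟂ SJ; with |SJ| = 9.8 on the left of NS, J = S + 9.8·(-0.999, 0.0436) = (30.3, 9.08). So J.x = 30.3.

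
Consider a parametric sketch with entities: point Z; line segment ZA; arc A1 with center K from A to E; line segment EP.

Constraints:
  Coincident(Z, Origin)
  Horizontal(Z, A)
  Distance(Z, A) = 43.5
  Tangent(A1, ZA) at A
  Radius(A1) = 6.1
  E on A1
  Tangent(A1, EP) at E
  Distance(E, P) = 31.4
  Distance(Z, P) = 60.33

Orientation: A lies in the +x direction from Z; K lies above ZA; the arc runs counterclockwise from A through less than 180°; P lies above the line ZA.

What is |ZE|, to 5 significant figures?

50.017

Checks: |KE| = 6.100 ✓; ∠(KE, EP) = 90.00° ✓; |EP| = 31.40 ✓; |ZP| = 60.33 ✓.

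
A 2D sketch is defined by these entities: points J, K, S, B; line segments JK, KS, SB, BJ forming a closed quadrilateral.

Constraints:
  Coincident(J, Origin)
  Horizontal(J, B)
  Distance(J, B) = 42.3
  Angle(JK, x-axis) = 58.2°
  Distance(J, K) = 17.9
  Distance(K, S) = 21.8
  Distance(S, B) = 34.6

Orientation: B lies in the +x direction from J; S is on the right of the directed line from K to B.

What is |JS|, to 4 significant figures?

10.60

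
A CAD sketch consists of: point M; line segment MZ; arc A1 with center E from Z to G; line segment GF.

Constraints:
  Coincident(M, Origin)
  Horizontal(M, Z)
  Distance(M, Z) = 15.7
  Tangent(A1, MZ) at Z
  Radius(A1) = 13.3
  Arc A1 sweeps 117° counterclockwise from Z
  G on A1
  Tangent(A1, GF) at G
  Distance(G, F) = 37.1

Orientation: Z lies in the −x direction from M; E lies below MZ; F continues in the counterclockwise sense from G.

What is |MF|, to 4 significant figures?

53.48

M is at the origin; MZ is horizontal with |MZ| = 15.7 and Z on the −x side, so Z = (-15.70, 0.000). Tangency of A1 to MZ means the radius EZ is perpendicular to MZ, so E = Z + (0, -13.3) = (-15.70, -13.30). On A1, Z sits at bearing 90° from E; a 117° counterclockwise sweep puts G at bearing 207°, so G = E + 13.3·(cos 207°, sin 207°) = (-27.55, -19.34). Tangency of A1 to GF means the radius EG is perpendicular to GF, so GF runs along (−sin 207°, cos 207°); with |GF| = 37.1, F = (-10.71, -52.39). Then |MF| = |F − M| = 53.48.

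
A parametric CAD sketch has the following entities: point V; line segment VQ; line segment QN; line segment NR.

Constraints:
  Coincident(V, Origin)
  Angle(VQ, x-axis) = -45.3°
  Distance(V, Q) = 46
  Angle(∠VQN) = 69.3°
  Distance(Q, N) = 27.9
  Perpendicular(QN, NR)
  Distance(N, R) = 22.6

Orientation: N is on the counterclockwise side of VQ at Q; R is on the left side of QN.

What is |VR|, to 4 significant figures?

23.51

V is at the origin; VQ runs at -45.3° with length 46.0, so Q = 46.0·(cos -45.3°, sin -45.3°) = (32.36, -32.70). ∠VQN = 69.3°, so QN runs at -45.3° + (180° − 69.3°) = 65.40° from the x-axis; with |QN| = 27.9, N = Q + 27.9·(cos 65.40°, sin 65.40°) = (43.97, -7.329). QN ⟂ NR; with |NR| = 22.6 on the left of QN, R = N + 22.6·(-0.9092, 0.4163) = (23.42, 2.079). Then |VR| = |R − V| = 23.51.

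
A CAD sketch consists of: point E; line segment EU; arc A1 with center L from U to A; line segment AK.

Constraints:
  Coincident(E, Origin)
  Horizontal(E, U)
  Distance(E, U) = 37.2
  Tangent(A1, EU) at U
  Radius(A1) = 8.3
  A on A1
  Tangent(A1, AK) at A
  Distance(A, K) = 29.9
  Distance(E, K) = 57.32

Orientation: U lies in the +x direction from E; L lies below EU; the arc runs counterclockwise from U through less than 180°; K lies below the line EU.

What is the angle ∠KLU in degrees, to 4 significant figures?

171.0°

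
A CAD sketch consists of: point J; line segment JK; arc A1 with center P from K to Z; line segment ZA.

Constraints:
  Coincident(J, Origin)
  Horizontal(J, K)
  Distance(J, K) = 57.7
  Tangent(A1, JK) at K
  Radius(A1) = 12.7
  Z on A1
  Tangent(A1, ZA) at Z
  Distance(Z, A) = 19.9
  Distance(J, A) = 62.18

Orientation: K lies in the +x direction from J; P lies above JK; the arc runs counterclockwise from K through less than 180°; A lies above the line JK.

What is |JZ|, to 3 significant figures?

69.7

Checks: ∠(PK, KJ) = 90.00° ✓; |PK| = 12.70 ✓; |PZ| = 12.70 ✓; ∠(PZ, ZA) = 90.00° ✓; |ZA| = 19.90 ✓; |JA| = 62.18 ✓.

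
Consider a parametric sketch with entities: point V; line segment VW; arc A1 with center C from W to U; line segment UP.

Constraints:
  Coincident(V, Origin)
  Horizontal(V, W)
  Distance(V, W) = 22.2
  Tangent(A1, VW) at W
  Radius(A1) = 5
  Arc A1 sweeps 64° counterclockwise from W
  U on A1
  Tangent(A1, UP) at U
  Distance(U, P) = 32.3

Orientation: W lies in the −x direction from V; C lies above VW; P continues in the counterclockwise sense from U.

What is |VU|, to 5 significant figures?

17.927

Since A1 is tangent to VW there, CW ⟂ VW, so C = W + (0, 5) = (-22.200, 5.0000). On A1, W sits at bearing -90° from C; a 64° counterclockwise sweep puts U at bearing -26°, so U = C + 5.0·(cos -26°, sin -26°) = (-17.706, 2.8081). Then |VU| = |U − V| = 17.927.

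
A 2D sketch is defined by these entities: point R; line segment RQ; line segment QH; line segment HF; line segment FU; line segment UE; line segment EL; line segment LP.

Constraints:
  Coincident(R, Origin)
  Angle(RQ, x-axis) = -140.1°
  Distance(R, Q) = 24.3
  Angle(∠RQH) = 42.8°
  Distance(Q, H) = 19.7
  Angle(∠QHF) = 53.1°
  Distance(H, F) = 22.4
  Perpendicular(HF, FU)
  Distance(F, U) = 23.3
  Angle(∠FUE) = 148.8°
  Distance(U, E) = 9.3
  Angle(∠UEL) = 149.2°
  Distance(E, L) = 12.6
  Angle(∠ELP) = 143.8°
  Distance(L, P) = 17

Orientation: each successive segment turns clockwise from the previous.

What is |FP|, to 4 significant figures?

47.76

R is at the origin; RQ runs at -140.1° with length 24.3, so Q = (-18.64, -15.59). ∠RQH = 42.8° gives QH at 82.70° from the x-axis; with |QH| = 19.7, H = (-16.14, 3.953). ∠QHF = 53.1° gives HF at -44.20° from the x-axis; with |HF| = 22.4, F = (-0.08014, -11.66). The perpendicularity gives FU at right angles to HF, so FU runs at -134.2°; with |FU| = 23.3, U = (-16.32, -28.37). ∠FUE = 148.8° gives UE at -165.4° from the x-axis; with |UE| = 9.3, E = (-25.32, -30.71). ∠UEL = 149.2° gives EL at 163.8° from the x-axis; with |EL| = 12.6, L = (-37.42, -27.20). ∠ELP = 143.8° gives LP at 127.6° from the x-axis; with |LP| = 17.0, P = (-47.80, -13.73). Then |FP| = |P − F| = 47.76.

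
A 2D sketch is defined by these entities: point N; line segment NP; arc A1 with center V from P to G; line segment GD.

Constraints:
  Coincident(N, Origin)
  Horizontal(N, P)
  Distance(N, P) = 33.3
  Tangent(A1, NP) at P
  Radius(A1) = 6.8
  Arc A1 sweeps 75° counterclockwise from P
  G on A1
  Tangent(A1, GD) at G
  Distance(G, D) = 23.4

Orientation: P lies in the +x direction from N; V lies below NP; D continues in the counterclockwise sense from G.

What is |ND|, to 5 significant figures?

34.519

On A1, P sits at bearing 90° from V; a 75° counterclockwise sweep puts G at bearing 165°, so G = V + 6.8·(cos 165°, sin 165°) = (26.732, -5.0400). Since A1 is tangent to GD there, VG ⟂ GD, so GD runs along (−sin 165°, cos 165°); with |GD| = 23.4, D = (20.675, -27.643). Then |ND| = |D − N| = 34.519.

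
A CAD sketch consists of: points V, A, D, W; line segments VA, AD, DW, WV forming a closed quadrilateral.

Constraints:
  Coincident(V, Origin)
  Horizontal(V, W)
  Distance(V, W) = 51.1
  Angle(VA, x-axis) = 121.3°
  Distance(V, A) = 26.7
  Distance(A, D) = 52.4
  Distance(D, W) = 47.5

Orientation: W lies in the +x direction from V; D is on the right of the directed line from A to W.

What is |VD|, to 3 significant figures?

25.8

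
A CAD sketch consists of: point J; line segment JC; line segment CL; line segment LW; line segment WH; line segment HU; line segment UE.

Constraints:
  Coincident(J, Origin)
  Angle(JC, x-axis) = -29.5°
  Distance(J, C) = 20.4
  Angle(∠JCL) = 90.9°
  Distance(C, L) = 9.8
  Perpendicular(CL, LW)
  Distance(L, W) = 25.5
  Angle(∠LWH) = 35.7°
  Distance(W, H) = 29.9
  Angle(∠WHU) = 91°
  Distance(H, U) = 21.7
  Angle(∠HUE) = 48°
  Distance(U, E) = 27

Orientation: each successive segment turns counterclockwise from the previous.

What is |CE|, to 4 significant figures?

16.78

J is at the origin; JC runs at -29.5° with length 20.4, so C = (17.76, -10.05). ∠JCL = 90.9° gives CL at 59.60° from the x-axis; with |CL| = 9.8, L = (22.71, -1.593). The perpendicularity gives LW at right angles to CL, so LW runs at 149.6°; with |LW| = 25.5, W = (0.7203, 11.31). ∠LWH = 35.7° gives WH at -66.10° from the x-axis; with |WH| = 29.9, H = (12.83, -16.03). ∠WHU = 91.0° gives HU at 22.90° from the x-axis; with |HU| = 21.7, U = (32.82, -7.581). ∠HUE = 48.0° gives UE at 154.9° from the x-axis; with |UE| = 27.0, E = (8.373, 3.872). Then |CE| = |E − C| = 16.78.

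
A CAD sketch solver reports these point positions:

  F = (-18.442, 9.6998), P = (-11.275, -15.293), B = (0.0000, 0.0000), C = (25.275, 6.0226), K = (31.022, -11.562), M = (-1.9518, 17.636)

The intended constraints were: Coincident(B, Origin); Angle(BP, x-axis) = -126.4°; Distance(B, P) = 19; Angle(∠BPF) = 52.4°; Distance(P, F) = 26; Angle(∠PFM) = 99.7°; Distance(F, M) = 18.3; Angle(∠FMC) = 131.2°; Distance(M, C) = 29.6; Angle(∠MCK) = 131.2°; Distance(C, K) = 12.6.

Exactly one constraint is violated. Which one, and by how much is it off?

Distance(C, K) = 12.6 — off by 5.90.

B = (0.00, 0.00) ✓; BP at -126.4° ✓; |BP| = 19.00 ✓; ∠BPF = 52.40° ✓; |PF| = 26.00 ✓; ∠PFM = 99.70° ✓; |FM| = 18.30 ✓; ∠FMC = 131.2° ✓; |MC| = 29.60 ✓; ∠MCK = 131.2° ✓; |CK| = 18.50 ✗.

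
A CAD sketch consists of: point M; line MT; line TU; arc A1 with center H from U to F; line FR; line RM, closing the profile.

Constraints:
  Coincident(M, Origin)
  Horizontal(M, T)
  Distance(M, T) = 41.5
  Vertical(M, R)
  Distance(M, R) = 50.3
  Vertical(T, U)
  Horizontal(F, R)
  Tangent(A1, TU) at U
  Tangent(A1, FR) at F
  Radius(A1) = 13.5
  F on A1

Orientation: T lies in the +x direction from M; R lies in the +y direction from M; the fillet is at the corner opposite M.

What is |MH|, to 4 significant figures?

46.24

M is at the origin; M and T share the same y with |MT| = 41.5 and T on the +x side, so T = (41.50, 0.000). M and R share the same x with |MR| = 50.3 and R on the +y side, so R = (0.000, 50.30). The virtual corner opposite M is at (41.50, 50.30). Since A1 is tangent to TU there, HU ⟂ TU and A1 meets FR tangentially, so HF is at right angles to FR, with radius 13.5, so the center H sits 13.5 in from both sides at H = (28.00, 36.80). Then |MH| = |H − M| = 46.24.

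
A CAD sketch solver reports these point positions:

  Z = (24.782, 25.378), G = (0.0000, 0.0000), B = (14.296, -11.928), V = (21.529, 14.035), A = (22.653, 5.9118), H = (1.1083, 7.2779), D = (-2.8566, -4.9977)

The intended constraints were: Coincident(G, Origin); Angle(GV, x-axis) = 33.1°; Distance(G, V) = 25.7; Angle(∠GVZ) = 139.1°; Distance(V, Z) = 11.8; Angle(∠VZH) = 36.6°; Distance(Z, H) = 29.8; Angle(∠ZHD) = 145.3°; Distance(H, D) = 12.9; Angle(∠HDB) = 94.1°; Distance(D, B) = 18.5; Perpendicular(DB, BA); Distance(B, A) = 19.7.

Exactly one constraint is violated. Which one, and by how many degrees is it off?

Perpendicular(DB, BA) — off by 3.10°.

G = (0.00, 0.00) ✓; GV at 33.10° ✓; |GV| = 25.70 ✓; ∠GVZ = 139.1° ✓; |VZ| = 11.80 ✓; ∠VZH = 36.60° ✓; |ZH| = 29.80 ✓; ∠ZHD = 145.3° ✓; |HD| = 12.90 ✓; ∠HDB = 94.10° ✓; |DB| = 18.50 ✓; ∠(DB, BA) = 86.90° ✗; |BA| = 19.70 ✓.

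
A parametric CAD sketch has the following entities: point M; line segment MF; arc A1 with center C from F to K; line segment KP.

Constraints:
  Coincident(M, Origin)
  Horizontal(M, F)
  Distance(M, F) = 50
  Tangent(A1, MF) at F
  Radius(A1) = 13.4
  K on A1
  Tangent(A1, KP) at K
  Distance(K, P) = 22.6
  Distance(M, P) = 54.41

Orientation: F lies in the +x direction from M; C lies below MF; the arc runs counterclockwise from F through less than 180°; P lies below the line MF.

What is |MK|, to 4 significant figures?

39.66

Checks: |CK| = 13.40 ✓; ∠(CK, KP) = 90.00° ✓; |KP| = 22.60 ✓; |MP| = 54.41 ✓.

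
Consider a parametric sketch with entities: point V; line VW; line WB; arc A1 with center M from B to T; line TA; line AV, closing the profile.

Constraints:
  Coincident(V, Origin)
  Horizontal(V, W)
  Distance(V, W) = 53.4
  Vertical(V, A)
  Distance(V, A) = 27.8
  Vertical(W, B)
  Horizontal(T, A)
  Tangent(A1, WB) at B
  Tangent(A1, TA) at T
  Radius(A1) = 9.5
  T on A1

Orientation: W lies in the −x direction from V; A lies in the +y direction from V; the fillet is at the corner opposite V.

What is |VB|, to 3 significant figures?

56.4

The virtual corner opposite V is at (-53.4, 27.8). A1 meets WB tangentially, so MB is at right angles to WB and since A1 is tangent to TA there, MT ⟂ TA, with radius 9.5, so the center M sits 9.5 in from both sides at M = (-43.9, 18.3). That places the tangent points at B = (-53.4, 18.3) on WB and T = (-43.9, 27.8) on TA. Then |VB| = |B − V| = 56.4.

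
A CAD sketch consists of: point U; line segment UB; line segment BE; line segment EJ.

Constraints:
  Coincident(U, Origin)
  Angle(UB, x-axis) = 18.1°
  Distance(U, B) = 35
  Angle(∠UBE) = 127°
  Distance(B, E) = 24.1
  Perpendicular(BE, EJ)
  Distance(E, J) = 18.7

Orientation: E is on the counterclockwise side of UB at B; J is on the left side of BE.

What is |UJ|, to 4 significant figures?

46.10

U is at the origin; UB runs at 18.1° with length 35.0, so B = 35.0·(cos 18.1°, sin 18.1°) = (33.27, 10.87). ∠UBE = 127.0°, so BE runs at 18.1° + (180° − 127.0°) = 71.10° from the x-axis; with |BE| = 24.1, E = B + 24.1·(cos 71.10°, sin 71.10°) = (41.07, 33.67). The perpendicularity gives EJ at right angles to BE; with |EJ| = 18.7 on the left of BE, J = E + 18.7·(-0.9461, 0.3239) = (23.38, 39.73). Then |UJ| = |J − U| = 46.10.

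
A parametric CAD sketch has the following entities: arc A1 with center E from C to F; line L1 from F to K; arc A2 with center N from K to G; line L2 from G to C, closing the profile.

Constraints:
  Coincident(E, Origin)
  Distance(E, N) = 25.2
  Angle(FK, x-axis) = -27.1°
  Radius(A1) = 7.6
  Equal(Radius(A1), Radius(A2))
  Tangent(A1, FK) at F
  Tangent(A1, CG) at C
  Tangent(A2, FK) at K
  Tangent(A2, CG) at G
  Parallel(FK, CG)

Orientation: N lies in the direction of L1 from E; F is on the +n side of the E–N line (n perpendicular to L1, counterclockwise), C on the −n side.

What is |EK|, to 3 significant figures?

26.3

The slot axis is L1's direction at -27.1°, so u = (cos -27.1°, sin -27.1°) = (0.890, -0.456) and n = (−sin -27.1°, cos -27.1°) = (0.456, 0.890). E is at the origin and N lies 25.2 along u from E, so N = 25.2·u = (22.4, -11.5). Tangency of A1 to both parallel lines with radius 7.6 puts F and C at E ± 7.6·n: F = (3.46, 6.77), C = (-3.46, -6.77). Equal radii place K and G the same way about N: K = N + 7.6·n = (25.9, -4.71), G = N − 7.6·n = (19.0, -18.2). Then |EK| = |K − E| = 26.3.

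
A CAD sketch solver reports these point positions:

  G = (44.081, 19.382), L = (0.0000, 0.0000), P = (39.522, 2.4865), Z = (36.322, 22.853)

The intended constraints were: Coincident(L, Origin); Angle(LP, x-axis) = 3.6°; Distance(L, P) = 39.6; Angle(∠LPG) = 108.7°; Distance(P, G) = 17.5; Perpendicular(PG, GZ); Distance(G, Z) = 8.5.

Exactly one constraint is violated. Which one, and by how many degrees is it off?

Perpendicular(PG, GZ) — off by 9.00°.

L = (0.00, 0.00) ✓; LP at 3.600° ✓; |LP| = 39.60 ✓; ∠LPG = 108.7° ✓; |PG| = 17.50 ✓; ∠(PG, GZ) = 81.00° ✗; |GZ| = 8.500 ✓.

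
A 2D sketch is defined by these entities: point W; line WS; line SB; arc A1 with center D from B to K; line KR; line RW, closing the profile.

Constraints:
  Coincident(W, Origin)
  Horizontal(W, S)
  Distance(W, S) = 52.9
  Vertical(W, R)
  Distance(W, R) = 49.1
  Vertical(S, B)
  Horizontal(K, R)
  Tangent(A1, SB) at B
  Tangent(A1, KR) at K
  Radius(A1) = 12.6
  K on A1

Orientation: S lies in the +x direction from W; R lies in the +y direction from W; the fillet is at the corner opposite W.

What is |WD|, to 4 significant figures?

54.37

W is at the origin; WS is horizontal with |WS| = 52.9 and S on the +x side, so S = (52.90, 0.000). WR is vertical with |WR| = 49.1 and R on the +y side, so R = (0.000, 49.10). The virtual corner opposite W is at (52.90, 49.10). Tangency of A1 to SB means the radius DB is perpendicular to SB and since A1 is tangent to KR there, DK ⟂ KR, with radius 12.6, so the center D sits 12.6 in from both sides at D = (40.30, 36.50). Then |WD| = |D − W| = 54.37.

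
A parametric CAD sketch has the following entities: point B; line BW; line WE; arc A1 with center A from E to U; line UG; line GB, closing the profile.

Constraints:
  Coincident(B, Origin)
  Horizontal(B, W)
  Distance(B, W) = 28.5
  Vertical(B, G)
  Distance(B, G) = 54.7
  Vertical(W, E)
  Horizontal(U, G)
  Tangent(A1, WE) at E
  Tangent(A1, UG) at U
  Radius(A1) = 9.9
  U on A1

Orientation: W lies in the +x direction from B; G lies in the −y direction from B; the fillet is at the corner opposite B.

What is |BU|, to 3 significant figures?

57.8

B is at the origin; BW is horizontal with |BW| = 28.5 and W on the +x side, so W = (28.5, 0.00). B and G share the same x with |BG| = 54.7 and G on the −y side, so G = (0.00, -54.7). The virtual corner opposite B is at (28.5, -54.7). A1 meets WE tangentially, so AE is at right angles to WE and since A1 is tangent to UG there, AU ⟂ UG, with radius 9.9, so the center A sits 9.9 in from both sides at A = (18.6, -44.8). That places the tangent points at E = (28.5, -44.8) on WE and U = (18.6, -54.7) on UG. Then |BU| = |U − B| = 57.8.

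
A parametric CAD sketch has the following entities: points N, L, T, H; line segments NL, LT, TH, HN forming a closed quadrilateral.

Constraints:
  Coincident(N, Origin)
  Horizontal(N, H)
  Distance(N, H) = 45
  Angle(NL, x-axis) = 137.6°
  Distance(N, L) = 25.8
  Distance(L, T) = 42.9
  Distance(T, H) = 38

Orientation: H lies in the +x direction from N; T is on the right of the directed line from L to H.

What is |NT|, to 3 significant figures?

17.4

Checks: |LT| = 42.90 ✓; |TH| = 38.00 ✓.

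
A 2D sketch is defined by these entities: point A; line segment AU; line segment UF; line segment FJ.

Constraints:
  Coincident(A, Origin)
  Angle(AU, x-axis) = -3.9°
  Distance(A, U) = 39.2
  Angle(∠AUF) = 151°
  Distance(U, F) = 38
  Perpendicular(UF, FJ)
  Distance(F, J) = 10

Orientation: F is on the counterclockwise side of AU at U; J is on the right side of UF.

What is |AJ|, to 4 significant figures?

77.89

A is at the origin; AU runs at -3.9° with length 39.2, so U = 39.2·(cos -3.9°, sin -3.9°) = (39.11, -2.666). ∠AUF = 151.0°, so UF runs at -3.9° + (180° − 151.0°) = 25.10° from the x-axis; with |UF| = 38.0, F = U + 38.0·(cos 25.10°, sin 25.10°) = (73.52, 13.45). The perpendicularity gives FJ at right angles to UF; with |FJ| = 10.0 on the right of UF, J = F + 10.0·(0.4242, -0.9056) = (77.76, 4.398). Then |AJ| = |J − A| = 77.89.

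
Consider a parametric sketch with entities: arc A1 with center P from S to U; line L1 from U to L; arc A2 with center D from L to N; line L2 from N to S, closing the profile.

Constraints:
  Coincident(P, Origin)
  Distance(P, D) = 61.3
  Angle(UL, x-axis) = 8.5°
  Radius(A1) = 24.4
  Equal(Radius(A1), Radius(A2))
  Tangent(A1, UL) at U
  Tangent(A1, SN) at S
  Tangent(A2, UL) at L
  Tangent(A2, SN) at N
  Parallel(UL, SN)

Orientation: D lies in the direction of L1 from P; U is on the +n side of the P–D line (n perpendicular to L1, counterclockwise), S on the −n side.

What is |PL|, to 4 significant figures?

65.98

The slot axis is L1's direction at 8.5°, so u = (cos 8.5°, sin 8.5°) = (0.9890, 0.1478) and n = (−sin 8.5°, cos 8.5°) = (-0.1478, 0.9890). P is at the origin and D lies 61.3 along u from P, so D = 61.3·u = (60.63, 9.061). Tangency of A1 to both parallel lines with radius 24.4 puts U and S at P ± 24.4·n: U = (-3.607, 24.13), S = (3.607, -24.13). Equal radii place L and N the same way about D: L = D + 24.4·n = (57.02, 33.19), N = D − 24.4·n = (64.23, -15.07). Then |PL| = |L − P| = 65.98.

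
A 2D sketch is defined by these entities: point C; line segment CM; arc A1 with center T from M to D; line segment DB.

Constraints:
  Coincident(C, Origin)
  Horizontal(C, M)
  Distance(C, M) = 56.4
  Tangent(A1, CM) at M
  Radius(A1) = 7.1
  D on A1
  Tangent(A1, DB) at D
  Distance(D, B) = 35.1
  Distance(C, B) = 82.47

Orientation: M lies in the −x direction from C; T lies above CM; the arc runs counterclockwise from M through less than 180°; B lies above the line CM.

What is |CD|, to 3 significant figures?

52.1

Checks: |CM| = 56.40 ✓; |TD| = 7.100 ✓; ∠(TD, DB) = 90.00° ✓; |DB| = 35.10 ✓; |CB| = 82.47 ✓.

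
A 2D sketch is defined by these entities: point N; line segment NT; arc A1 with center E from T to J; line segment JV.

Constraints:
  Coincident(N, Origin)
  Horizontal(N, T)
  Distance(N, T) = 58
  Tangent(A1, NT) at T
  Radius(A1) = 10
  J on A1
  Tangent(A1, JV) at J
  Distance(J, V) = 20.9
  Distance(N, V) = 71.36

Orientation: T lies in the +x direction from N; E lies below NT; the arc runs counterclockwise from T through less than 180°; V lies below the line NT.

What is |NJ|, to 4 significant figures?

52.86

Checks: |EJ| = 10.00 ✓; ∠(EJ, JV) = 90.00° ✓; |JV| = 20.90 ✓; |NV| = 71.36 ✓.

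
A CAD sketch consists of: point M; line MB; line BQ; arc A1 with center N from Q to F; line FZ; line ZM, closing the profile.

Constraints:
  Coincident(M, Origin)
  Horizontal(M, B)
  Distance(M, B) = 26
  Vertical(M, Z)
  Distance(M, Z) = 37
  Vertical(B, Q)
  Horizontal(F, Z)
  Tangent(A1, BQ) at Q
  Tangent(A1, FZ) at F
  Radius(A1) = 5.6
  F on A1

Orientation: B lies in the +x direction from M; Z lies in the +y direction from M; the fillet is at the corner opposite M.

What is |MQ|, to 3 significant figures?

40.8

M is at the origin; MB is horizontal with |MB| = 26.0 and B on the +x side, so B = (26.0, 0.00). MZ is vertical with |MZ| = 37.0 and Z on the +y side, so Z = (0.00, 37.0). The virtual corner opposite M is at (26.0, 37.0). The tangent condition forces NQ to be normal to BQ and A1 meets FZ tangentially, so NF is at right angles to FZ, with radius 5.6, so the center N sits 5.6 in from both sides at N = (20.4, 31.4). That places the tangent points at Q = (26.0, 31.4) on BQ and F = (20.4, 37.0) on FZ. Then |MQ| = |Q − M| = 40.8.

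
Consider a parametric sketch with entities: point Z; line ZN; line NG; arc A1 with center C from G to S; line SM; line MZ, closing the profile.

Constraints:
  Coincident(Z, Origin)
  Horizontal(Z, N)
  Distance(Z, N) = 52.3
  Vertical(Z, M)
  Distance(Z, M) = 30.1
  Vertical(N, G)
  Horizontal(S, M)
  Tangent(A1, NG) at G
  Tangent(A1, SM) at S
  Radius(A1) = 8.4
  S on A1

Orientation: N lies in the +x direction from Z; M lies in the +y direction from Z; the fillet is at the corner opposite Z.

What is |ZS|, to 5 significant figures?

53.228

Z is at the origin; Z and N share the same y with |ZN| = 52.3 and N on the +x side, so N = (52.300, 0.0000). ZM is vertical with |ZM| = 30.1 and M on the +y side, so M = (0.0000, 30.100). The virtual corner opposite Z is at (52.300, 30.100). A1 meets NG tangentially, so CG is at right angles to NG and tangency of A1 to SM means the radius CS is perpendicular to SM, with radius 8.4, so the center C sits 8.4 in from both sides at C = (43.900, 21.700). That places the tangent points at G = (52.300, 21.700) on NG and S = (43.900, 30.100) on SM. Then |ZS| = |S − Z| = 53.228.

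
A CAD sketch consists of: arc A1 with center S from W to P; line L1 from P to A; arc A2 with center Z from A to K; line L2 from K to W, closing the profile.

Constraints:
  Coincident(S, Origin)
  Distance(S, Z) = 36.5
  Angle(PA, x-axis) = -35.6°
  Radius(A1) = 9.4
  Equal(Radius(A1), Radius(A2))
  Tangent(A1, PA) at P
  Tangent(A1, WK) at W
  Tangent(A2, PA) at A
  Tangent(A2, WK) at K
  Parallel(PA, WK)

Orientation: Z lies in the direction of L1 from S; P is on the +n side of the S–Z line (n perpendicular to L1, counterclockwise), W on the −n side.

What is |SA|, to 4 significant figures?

37.69

Tangency of A1 to both parallel lines with radius 9.4 puts P and W at S ± 9.4·n: P = (5.472, 7.643), W = (-5.472, -7.643). Equal radii place A and K the same way about Z: A = Z + 9.4·n = (35.15, -13.60), K = Z − 9.4·n = (24.21, -28.89). Then |SA| = |A − S| = 37.69.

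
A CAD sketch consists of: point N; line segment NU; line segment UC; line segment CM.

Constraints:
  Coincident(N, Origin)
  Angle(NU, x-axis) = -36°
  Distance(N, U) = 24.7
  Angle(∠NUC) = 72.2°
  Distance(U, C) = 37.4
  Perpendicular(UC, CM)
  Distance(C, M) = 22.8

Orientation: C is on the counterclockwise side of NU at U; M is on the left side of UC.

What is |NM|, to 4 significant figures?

29.86

N is at the origin; NU runs at -36.0° with length 24.7, so U = 24.7·(cos -36.0°, sin -36.0°) = (19.98, -14.52). ∠NUC = 72.2°, so UC runs at -36.0° + (180° − 72.2°) = 71.80° from the x-axis; with |UC| = 37.4, C = U + 37.4·(cos 71.80°, sin 71.80°) = (31.66, 21.01). The perpendicularity gives CM at right angles to UC; with |CM| = 22.8 on the left of UC, M = C + 22.8·(-0.9500, 0.3123) = (10.00, 28.13). Then |NM| = |M − N| = 29.86.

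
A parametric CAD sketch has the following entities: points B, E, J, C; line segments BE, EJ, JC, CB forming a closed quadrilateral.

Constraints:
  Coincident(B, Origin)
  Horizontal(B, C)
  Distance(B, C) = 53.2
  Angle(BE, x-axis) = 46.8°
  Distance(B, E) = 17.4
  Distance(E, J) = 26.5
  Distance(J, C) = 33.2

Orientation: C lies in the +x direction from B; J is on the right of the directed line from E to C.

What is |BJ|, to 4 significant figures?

25.08

Checks: |EJ| = 26.50 ✓; |JC| = 33.20 ✓.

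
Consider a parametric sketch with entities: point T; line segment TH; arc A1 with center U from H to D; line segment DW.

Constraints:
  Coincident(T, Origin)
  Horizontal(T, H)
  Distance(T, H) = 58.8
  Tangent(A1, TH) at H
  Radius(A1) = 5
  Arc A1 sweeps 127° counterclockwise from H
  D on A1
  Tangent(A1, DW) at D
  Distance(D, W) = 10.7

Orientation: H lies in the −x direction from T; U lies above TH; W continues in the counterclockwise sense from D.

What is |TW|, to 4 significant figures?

63.44

T is at the origin; TH is horizontal with |TH| = 58.8 and H on the −x side, so H = (-58.80, 0.000). The tangent condition forces UH to be normal to TH, so U = H + (0, 5) = (-58.80, 5.000). On A1, H sits at bearing -90° from U; a 127° counterclockwise sweep puts D at bearing 37°, so D = U + 5.0·(cos 37°, sin 37°) = (-54.81, 8.009). Tangency of A1 to DW means the radius UD is perpendicular to DW, so DW runs along (−sin 37°, cos 37°); with |DW| = 10.7, W = (-61.25, 16.55). Then |TW| = |W − T| = 63.44.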